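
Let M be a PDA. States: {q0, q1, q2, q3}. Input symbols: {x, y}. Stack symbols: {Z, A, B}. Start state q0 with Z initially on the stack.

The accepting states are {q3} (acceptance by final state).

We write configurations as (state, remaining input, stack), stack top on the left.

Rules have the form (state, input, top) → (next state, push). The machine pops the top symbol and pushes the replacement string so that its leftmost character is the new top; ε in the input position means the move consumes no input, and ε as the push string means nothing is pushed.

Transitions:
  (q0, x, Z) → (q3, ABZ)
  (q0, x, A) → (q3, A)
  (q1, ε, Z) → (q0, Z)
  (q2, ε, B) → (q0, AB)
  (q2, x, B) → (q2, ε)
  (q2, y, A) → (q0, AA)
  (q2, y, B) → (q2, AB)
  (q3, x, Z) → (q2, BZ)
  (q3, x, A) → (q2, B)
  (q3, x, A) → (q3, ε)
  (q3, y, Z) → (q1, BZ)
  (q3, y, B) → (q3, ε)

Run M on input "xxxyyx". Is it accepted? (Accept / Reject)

Accept

One accepting computation: (q0, xxxyyx, Z) ⊢ (q3, xxyyx, ABZ) ⊢ (q2, xyyx, BBZ) ⊢ (q2, yyx, BZ) ⊢ (q2, yx, ABZ) ⊢ (q0, x, AABZ) ⊢ (q3, ε, AABZ)
All input consumed and state q3 ∈ F.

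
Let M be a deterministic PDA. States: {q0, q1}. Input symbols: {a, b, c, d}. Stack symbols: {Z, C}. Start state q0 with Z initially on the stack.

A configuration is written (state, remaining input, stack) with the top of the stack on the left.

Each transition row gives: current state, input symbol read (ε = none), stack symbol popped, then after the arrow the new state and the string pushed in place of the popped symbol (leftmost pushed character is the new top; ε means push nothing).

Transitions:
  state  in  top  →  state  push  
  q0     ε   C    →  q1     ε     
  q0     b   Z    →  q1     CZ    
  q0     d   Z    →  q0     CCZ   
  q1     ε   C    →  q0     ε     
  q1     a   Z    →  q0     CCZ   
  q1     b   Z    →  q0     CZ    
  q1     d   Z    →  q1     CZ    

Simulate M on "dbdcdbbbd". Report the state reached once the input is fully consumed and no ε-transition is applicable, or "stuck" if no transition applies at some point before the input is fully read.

stuck

(q0, dbdcdbbbd, Z) ⊢ (q0, bdcdbbbd, CCZ) ⊢ (q1, bdcdbbbd, CZ) ⊢ (q0, bdcdbbbd, Z) ⊢ (q1, dcdbbbd, CZ) ⊢ (q0, dcdbbbd, Z) ⊢ (q0, cdbbbd, CCZ) ⊢ (q1, cdbbbd, CZ) ⊢ (q0, cdbbbd, Z)
No transition for (q0, c, top Z); M blocks with input cdbbbd remaining.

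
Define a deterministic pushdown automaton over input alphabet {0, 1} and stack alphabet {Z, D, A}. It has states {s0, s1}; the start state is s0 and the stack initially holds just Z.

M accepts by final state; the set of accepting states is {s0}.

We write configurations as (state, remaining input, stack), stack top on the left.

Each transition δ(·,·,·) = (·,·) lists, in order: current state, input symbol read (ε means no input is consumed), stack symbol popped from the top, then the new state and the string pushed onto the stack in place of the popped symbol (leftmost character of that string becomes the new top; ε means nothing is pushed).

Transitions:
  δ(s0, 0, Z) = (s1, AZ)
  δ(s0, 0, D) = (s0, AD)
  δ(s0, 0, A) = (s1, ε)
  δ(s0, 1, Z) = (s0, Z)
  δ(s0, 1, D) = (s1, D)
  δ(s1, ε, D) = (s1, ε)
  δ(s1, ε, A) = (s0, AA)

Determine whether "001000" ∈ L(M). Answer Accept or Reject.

(s0, 001000, Z)
  read 0, top Z: go to s1, push AZ → (s1, 01000, AZ)
  ε-move, top A: go to s0, push AA → (s0, 01000, AAZ)
  read 0, top A: go to s1, push ε → (s1, 1000, AZ)
  ε-move, top A: go to s0, push AA → (s0, 1000, AAZ)
No transition applies at (s0, 1000, AAZ); input not fully consumed.

Reject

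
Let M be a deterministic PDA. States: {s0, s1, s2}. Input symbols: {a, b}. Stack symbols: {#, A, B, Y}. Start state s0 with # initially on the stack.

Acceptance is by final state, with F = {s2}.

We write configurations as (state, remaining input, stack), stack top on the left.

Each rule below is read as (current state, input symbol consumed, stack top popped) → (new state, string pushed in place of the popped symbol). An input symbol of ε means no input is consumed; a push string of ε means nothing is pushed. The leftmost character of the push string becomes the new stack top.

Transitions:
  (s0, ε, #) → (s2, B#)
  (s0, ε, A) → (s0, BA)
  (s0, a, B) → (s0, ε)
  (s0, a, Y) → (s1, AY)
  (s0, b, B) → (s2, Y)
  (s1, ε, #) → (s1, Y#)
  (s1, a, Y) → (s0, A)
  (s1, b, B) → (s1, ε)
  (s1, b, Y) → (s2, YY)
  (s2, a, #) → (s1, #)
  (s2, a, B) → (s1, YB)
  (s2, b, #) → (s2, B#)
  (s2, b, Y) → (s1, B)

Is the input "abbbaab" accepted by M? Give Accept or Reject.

(s0, abbbaab, #)
  ε-move, top #: go to s2, push B# → (s2, abbbaab, B#)
  read a, top B: go to s1, push YB → (s1, bbbaab, YB#)
  read b, top Y: go to s2, push YY → (s2, bbaab, YYB#)
  read b, top Y: go to s1, push B → (s1, baab, BYB#)
  read b, top B: go to s1, push ε → (s1, aab, YB#)
  read a, top Y: go to s0, push A → (s0, ab, AB#)
  ε-move, top A: go to s0, push BA → (s0, ab, BAB#)
  read a, top B: go to s0, push ε → (s0, b, AB#)
  ε-move, top A: go to s0, push BA → (s0, b, BAB#)
  read b, top B: go to s2, push Y → (s2, ε, YAB#)
All input consumed; state s2 ∈ F.

Accept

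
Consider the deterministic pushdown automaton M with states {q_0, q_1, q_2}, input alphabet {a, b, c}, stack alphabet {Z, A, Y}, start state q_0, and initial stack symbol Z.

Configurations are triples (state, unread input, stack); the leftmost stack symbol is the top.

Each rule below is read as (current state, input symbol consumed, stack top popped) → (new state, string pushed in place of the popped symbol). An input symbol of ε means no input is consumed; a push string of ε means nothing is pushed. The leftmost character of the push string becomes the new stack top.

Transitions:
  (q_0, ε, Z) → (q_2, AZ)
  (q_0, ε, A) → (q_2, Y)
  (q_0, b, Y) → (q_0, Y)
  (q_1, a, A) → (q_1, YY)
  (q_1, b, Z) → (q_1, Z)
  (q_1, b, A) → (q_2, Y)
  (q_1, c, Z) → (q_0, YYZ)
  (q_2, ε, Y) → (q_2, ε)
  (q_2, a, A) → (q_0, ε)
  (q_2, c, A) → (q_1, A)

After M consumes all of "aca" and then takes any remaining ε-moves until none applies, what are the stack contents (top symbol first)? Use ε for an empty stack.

(q_0, aca, Z) ⊢ (q_2, aca, AZ) ⊢ (q_0, ca, Z) ⊢ (q_2, ca, AZ) ⊢ (q_1, a, AZ) ⊢ (q_1, ε, YYZ)
All input consumed in state q_1 with stack YYZ.

YYZ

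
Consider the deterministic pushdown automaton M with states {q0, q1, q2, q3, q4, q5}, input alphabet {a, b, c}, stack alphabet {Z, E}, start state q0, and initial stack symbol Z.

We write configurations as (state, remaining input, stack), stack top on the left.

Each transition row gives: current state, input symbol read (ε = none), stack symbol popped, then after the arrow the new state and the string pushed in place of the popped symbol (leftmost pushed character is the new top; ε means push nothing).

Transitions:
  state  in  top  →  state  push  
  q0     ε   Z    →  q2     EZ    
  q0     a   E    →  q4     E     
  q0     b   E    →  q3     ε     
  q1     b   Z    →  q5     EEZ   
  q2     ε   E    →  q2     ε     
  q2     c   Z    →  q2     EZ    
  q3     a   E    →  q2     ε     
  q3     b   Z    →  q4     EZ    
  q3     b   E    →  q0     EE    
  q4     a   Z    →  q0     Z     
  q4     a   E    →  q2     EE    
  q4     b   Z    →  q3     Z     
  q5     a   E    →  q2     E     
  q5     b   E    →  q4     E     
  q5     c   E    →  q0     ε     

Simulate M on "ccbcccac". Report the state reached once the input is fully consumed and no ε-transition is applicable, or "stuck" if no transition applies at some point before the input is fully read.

stuck

(q0, ccbcccac, Z)
  ε-move, top Z: go to q2, push EZ → (q2, ccbcccac, EZ)
  ε-move, top E: go to q2, push ε → (q2, ccbcccac, Z)
  read c, top Z: go to q2, push EZ → (q2, cbcccac, EZ)
  ε-move, top E: go to q2, push ε → (q2, cbcccac, Z)
  read c, top Z: go to q2, push EZ → (q2, bcccac, EZ)
  ε-move, top E: go to q2, push ε → (q2, bcccac, Z)
No transition for (q2, b, top Z); M blocks with input bcccac remaining.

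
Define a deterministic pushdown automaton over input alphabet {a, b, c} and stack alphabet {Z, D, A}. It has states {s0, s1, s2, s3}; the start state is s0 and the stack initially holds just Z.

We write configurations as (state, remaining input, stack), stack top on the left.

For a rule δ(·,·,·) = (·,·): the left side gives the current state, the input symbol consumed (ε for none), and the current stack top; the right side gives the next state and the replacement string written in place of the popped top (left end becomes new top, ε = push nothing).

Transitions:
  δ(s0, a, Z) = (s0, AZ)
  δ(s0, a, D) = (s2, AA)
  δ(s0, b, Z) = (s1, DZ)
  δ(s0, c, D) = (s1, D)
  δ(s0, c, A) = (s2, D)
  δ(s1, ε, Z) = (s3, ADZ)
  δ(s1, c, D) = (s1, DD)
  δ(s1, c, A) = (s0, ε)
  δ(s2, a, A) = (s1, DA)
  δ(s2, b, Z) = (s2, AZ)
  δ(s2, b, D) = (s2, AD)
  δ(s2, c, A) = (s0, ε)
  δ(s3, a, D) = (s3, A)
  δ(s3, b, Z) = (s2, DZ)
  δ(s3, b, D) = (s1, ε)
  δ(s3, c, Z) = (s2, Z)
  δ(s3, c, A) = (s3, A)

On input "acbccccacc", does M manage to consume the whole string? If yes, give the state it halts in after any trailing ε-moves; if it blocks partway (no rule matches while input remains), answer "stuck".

(s0, acbccccacc, Z)
  read a, top Z: go to s0, push AZ → (s0, cbccccacc, AZ)
  read c, top A: go to s2, push D → (s2, bccccacc, DZ)
  read b, top D: go to s2, push AD → (s2, ccccacc, ADZ)
  read c, top A: go to s0, push ε → (s0, cccacc, DZ)
  read c, top D: go to s1, push D → (s1, ccacc, DZ)
  read c, top D: go to s1, push DD → (s1, cacc, DDZ)
  read c, top D: go to s1, push DD → (s1, acc, DDDZ)
No transition for (s1, a, top D); M blocks with input acc remaining.

stuck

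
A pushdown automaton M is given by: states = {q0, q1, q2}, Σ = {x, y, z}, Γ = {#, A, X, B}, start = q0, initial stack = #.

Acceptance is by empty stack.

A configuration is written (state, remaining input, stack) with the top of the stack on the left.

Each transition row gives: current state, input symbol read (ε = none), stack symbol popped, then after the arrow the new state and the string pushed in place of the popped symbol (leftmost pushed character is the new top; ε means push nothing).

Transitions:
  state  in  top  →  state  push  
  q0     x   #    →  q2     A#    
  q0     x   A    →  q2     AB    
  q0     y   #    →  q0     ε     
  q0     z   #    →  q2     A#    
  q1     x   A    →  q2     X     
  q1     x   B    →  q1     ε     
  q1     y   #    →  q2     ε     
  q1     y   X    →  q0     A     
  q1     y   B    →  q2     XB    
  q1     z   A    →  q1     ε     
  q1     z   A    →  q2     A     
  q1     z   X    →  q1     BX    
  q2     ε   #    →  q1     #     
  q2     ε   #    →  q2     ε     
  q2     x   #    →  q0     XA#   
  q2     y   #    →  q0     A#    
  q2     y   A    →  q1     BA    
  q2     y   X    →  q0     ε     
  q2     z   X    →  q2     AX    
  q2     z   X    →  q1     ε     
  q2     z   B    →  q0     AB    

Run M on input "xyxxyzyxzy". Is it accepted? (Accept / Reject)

One accepting computation: (q0, xyxxyzyxzy, #) ⊢ (q2, yxxyzyxzy, A#) ⊢ (q1, xxyzyxzy, BA#) ⊢ (q1, xyzyxzy, A#) ⊢ (q2, yzyxzy, X#) ⊢ (q0, zyxzy, #) ⊢ (q2, yxzy, A#) ⊢ (q1, xzy, BA#) ⊢ (q1, zy, A#) ⊢ (q1, y, #) ⊢ (q2, ε, ε)
All input consumed and the stack is empty.

Accept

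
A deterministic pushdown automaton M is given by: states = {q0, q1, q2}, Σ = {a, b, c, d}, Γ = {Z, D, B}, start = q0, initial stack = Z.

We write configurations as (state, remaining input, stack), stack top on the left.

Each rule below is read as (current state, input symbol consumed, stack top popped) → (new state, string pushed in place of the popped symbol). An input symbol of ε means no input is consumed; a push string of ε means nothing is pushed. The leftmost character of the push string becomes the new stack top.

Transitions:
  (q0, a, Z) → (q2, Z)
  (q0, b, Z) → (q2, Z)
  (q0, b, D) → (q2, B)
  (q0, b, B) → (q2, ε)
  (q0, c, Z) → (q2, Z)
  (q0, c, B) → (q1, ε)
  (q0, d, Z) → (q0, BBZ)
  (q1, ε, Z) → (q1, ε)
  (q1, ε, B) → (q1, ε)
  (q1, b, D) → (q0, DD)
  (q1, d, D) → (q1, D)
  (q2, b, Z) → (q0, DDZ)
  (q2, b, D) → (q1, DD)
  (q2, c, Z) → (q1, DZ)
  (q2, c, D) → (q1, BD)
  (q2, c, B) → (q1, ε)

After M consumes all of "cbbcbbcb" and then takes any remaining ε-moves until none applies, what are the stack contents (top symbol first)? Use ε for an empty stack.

DDZ

(q0, cbbcbbcb, Z) ⊢ (q2, bbcbbcb, Z) ⊢ (q0, bcbbcb, DDZ) ⊢ (q2, cbbcb, BDZ) ⊢ (q1, bbcb, DZ) ⊢ (q0, bcb, DDZ) ⊢ (q2, cb, BDZ) ⊢ (q1, b, DZ) ⊢ (q0, ε, DDZ)
All input consumed in state q0 with stack DDZ.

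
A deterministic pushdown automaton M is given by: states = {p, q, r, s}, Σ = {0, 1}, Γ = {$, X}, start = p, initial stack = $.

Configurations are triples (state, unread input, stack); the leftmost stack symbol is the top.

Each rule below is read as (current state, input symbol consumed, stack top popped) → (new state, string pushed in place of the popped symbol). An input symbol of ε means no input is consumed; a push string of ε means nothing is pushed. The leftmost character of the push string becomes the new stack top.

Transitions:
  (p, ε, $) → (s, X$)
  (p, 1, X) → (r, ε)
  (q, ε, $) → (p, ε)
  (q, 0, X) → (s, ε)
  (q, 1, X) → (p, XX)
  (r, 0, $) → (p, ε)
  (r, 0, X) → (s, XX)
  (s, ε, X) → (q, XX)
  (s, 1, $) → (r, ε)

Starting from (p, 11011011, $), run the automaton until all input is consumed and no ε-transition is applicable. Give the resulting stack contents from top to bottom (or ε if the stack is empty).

XXXXXX$

(p, 11011011, $)
  ε-move, top $: go to s, push X$ → (s, 11011011, X$)
  ε-move, top X: go to q, push XX → (q, 11011011, XX$)
  read 1, top X: go to p, push XX → (p, 1011011, XXX$)
  read 1, top X: go to r, push ε → (r, 011011, XX$)
  read 0, top X: go to s, push XX → (s, 11011, XXX$)
  ε-move, top X: go to q, push XX → (q, 11011, XXXX$)
  read 1, top X: go to p, push XX → (p, 1011, XXXXX$)
  read 1, top X: go to r, push ε → (r, 011, XXXX$)
  read 0, top X: go to s, push XX → (s, 11, XXXXX$)
  ε-move, top X: go to q, push XX → (q, 11, XXXXXX$)
  read 1, top X: go to p, push XX → (p, 1, XXXXXXX$)
  read 1, top X: go to r, push ε → (r, ε, XXXXXX$)
All input consumed in state r with stack XXXXXX$.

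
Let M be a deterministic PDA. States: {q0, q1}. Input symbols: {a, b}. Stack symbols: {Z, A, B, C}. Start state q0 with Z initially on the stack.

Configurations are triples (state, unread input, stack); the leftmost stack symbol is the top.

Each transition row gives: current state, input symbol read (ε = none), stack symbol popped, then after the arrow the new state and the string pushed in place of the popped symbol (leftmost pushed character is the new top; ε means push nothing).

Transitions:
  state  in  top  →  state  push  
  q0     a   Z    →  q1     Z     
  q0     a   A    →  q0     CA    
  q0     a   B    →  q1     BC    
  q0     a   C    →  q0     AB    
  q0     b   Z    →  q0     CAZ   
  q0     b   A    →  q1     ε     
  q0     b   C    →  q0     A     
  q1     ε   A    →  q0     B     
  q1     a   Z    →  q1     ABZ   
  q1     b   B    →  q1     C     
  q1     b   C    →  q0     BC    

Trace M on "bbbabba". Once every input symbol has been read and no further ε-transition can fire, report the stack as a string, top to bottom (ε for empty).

(q0, bbbabba, Z)
  read b, top Z: go to q0, push CAZ → (q0, bbabba, CAZ)
  read b, top C: go to q0, push A → (q0, babba, AAZ)
  read b, top A: go to q1, push ε → (q1, abba, AZ)
  ε-move, top A: go to q0, push B → (q0, abba, BZ)
  read a, top B: go to q1, push BC → (q1, bba, BCZ)
  read b, top B: go to q1, push C → (q1, ba, CCZ)
  read b, top C: go to q0, push BC → (q0, a, BCCZ)
  read a, top B: go to q1, push BC → (q1, ε, BCCCZ)
All input consumed in state q1 with stack BCCCZ.

BCCCZ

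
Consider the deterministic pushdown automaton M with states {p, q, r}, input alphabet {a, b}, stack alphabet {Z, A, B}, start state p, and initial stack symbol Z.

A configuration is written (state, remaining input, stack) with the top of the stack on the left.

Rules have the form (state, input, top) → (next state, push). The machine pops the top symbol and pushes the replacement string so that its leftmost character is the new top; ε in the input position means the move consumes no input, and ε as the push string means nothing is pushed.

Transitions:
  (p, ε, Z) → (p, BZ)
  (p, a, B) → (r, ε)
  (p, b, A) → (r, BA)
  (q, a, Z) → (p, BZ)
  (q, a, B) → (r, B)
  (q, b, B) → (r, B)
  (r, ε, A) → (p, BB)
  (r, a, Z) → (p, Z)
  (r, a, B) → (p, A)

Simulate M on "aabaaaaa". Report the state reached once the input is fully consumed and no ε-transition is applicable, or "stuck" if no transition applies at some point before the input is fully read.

(p, aabaaaaa, Z)
  ε-move, top Z: go to p, push BZ → (p, aabaaaaa, BZ)
  read a, top B: go to r, push ε → (r, abaaaaa, Z)
  read a, top Z: go to p, push Z → (p, baaaaa, Z)
  ε-move, top Z: go to p, push BZ → (p, baaaaa, BZ)
No transition for (p, b, top B); M blocks with input baaaaa remaining.

stuck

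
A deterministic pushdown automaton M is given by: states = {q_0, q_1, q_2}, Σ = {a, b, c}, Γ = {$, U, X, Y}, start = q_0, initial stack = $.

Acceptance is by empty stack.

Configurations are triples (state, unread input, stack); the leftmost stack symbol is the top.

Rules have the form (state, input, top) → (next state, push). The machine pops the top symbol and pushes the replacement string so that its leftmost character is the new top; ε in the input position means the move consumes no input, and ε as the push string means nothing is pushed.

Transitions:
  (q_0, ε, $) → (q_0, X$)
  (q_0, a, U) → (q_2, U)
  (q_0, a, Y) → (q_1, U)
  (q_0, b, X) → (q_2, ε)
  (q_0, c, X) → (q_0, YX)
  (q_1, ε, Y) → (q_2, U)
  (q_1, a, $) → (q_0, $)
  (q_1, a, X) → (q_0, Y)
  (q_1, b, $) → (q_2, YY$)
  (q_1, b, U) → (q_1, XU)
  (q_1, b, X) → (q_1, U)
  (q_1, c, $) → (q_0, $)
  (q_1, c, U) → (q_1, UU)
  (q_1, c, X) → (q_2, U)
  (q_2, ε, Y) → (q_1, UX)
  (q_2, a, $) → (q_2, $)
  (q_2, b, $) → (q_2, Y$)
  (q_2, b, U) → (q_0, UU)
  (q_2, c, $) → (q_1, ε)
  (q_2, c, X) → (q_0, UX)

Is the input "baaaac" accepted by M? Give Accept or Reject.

(q_0, baaaac, $)
  ε-move, top $: go to q_0, push X$ → (q_0, baaaac, X$)
  read b, top X: go to q_2, push ε → (q_2, aaaac, $)
  read a, top $: go to q_2, push $ → (q_2, aaac, $)
  read a, top $: go to q_2, push $ → (q_2, aac, $)
  read a, top $: go to q_2, push $ → (q_2, ac, $)
  read a, top $: go to q_2, push $ → (q_2, c, $)
  read c, top $: go to q_1, push ε → (q_1, ε, ε)
All input consumed and the stack is empty.

Accept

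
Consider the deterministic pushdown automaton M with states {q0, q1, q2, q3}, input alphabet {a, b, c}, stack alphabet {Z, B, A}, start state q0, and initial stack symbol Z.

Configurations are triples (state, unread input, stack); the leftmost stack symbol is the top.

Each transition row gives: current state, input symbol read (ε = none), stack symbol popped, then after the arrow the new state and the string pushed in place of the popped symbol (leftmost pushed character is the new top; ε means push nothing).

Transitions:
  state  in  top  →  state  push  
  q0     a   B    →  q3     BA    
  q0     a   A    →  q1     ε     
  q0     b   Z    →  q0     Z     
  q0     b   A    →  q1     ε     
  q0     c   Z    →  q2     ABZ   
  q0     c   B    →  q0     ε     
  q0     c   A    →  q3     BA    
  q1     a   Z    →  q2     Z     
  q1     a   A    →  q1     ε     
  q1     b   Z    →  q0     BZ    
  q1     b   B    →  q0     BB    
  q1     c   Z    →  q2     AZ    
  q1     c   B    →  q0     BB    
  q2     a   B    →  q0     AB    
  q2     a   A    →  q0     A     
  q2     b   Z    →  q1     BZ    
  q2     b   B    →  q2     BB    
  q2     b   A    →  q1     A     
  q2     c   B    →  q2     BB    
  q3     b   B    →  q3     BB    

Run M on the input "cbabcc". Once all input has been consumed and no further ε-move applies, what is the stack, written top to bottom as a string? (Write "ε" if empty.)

Z

(q0, cbabcc, Z)
  read c, top Z: go to q2, push ABZ → (q2, babcc, ABZ)
  read b, top A: go to q1, push A → (q1, abcc, ABZ)
  read a, top A: go to q1, push ε → (q1, bcc, BZ)
  read b, top B: go to q0, push BB → (q0, cc, BBZ)
  read c, top B: go to q0, push ε → (q0, c, BZ)
  read c, top B: go to q0, push ε → (q0, ε, Z)
All input consumed in state q0 with stack Z.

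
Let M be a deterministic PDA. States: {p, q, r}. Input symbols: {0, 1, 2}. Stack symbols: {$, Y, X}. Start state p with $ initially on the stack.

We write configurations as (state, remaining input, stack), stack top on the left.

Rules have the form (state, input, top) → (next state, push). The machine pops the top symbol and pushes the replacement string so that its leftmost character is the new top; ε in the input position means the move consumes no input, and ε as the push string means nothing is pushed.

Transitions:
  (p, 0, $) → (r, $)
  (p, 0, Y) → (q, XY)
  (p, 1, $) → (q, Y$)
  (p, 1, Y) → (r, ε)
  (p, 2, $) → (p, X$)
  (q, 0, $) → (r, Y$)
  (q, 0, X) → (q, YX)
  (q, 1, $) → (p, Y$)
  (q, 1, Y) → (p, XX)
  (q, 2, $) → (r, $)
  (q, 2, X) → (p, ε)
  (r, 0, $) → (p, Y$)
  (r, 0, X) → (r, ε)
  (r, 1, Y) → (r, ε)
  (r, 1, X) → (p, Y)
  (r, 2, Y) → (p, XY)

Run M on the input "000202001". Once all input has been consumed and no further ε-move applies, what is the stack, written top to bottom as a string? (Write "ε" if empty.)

XXXY$

(p, 000202001, $) ⊢ (r, 00202001, $) ⊢ (p, 0202001, Y$) ⊢ (q, 202001, XY$) ⊢ (p, 02001, Y$) ⊢ (q, 2001, XY$) ⊢ (p, 001, Y$) ⊢ (q, 01, XY$) ⊢ (q, 1, YXY$) ⊢ (p, ε, XXXY$)
All input consumed in state p with stack XXXY$.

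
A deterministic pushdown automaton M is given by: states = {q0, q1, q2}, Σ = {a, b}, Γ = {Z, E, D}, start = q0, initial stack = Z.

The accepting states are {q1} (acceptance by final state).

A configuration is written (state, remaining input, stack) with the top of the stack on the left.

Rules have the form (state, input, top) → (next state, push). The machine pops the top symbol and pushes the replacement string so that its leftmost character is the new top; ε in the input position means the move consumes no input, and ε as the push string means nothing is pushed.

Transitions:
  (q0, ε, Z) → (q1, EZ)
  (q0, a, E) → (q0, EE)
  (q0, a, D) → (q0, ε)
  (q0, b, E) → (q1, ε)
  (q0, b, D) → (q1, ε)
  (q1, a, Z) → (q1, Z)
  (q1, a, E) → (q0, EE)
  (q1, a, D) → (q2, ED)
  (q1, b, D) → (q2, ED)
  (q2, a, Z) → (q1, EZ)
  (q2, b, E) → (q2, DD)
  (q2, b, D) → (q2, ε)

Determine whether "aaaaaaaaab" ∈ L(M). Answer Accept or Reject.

(q0, aaaaaaaaab, Z)
  ε-move, top Z: go to q1, push EZ → (q1, aaaaaaaaab, EZ)
  read a, top E: go to q0, push EE → (q0, aaaaaaaab, EEZ)
  read a, top E: go to q0, push EE → (q0, aaaaaaab, EEEZ)
  read a, top E: go to q0, push EE → (q0, aaaaaab, EEEEZ)
  read a, top E: go to q0, push EE → (q0, aaaaab, EEEEEZ)
  read a, top E: go to q0, push EE → (q0, aaaab, EEEEEEZ)
  read a, top E: go to q0, push EE → (q0, aaab, EEEEEEEZ)
  read a, top E: go to q0, push EE → (q0, aab, EEEEEEEEZ)
  read a, top E: go to q0, push EE → (q0, ab, EEEEEEEEEZ)
  read a, top E: go to q0, push EE → (q0, b, EEEEEEEEEEZ)
  read b, top E: go to q1, push ε → (q1, ε, EEEEEEEEEZ)
All input consumed; state q1 ∈ F.

Accept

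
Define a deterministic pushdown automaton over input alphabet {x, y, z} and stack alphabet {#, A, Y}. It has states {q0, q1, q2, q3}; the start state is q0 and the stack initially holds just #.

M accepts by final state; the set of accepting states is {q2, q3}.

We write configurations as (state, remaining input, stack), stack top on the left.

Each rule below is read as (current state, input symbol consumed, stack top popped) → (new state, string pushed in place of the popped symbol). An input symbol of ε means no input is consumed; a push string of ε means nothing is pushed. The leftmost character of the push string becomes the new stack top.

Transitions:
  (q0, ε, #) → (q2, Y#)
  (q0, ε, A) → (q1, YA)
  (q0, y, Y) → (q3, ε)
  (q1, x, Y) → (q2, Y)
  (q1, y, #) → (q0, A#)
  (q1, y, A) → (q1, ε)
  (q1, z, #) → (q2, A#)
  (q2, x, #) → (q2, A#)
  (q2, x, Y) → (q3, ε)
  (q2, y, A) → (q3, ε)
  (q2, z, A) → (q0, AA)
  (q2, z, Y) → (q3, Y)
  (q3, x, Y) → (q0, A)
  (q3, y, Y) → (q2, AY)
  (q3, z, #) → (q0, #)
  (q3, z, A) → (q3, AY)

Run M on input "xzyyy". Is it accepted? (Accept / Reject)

(q0, xzyyy, #) ⊢ (q2, xzyyy, Y#) ⊢ (q3, zyyy, #) ⊢ (q0, yyy, #) ⊢ (q2, yyy, Y#)
No transition applies at (q2, yyy, Y#); input not fully consumed.

Reject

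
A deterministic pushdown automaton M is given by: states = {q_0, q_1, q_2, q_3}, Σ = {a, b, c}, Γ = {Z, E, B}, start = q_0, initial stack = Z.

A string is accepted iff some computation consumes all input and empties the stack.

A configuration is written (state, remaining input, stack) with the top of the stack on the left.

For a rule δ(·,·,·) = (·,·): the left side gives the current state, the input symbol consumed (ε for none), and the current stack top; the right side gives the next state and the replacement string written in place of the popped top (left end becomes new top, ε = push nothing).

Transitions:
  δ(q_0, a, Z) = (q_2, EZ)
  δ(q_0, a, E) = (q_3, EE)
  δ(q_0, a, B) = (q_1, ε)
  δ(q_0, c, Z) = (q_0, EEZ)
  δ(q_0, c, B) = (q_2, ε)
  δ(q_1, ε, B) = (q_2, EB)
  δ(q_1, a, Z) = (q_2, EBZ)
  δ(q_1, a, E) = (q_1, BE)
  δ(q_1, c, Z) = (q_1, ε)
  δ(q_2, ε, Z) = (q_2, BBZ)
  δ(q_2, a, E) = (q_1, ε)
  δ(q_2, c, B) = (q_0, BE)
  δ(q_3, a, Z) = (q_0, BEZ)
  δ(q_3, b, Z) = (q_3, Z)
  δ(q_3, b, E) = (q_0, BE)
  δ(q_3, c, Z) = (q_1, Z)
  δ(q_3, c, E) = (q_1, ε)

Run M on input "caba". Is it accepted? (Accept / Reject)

Reject

(q_0, caba, Z)
  read c, top Z: go to q_0, push EEZ → (q_0, aba, EEZ)
  read a, top E: go to q_3, push EE → (q_3, ba, EEEZ)
  read b, top E: go to q_0, push BE → (q_0, a, BEEEZ)
  read a, top B: go to q_1, push ε → (q_1, ε, EEEZ)
All input consumed; stack is EEEZ, not empty, and no further ε-move applies.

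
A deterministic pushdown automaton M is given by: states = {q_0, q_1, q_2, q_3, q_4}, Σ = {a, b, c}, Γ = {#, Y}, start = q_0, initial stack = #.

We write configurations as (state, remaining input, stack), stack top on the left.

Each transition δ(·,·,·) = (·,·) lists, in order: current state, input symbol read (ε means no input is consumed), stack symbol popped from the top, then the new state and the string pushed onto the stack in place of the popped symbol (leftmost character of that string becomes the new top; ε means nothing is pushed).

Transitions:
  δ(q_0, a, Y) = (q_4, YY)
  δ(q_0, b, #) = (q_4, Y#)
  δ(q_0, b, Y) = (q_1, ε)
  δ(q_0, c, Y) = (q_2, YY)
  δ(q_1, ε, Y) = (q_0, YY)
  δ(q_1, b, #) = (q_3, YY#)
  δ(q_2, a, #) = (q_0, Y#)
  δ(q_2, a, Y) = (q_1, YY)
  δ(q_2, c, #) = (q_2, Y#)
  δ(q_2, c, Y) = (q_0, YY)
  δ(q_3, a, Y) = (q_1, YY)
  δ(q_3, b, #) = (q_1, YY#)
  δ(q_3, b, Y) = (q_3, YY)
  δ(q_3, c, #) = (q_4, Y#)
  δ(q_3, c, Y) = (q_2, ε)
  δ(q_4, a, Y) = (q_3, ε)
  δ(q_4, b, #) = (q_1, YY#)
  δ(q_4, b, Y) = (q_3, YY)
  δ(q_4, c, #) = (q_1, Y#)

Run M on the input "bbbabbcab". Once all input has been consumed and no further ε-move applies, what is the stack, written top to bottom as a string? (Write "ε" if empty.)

(q_0, bbbabbcab, #)
  read b, top #: go to q_4, push Y# → (q_4, bbabbcab, Y#)
  read b, top Y: go to q_3, push YY → (q_3, babbcab, YY#)
  read b, top Y: go to q_3, push YY → (q_3, abbcab, YYY#)
  read a, top Y: go to q_1, push YY → (q_1, bbcab, YYYY#)
  ε-move, top Y: go to q_0, push YY → (q_0, bbcab, YYYYY#)
  read b, top Y: go to q_1, push ε → (q_1, bcab, YYYY#)
  ε-move, top Y: go to q_0, push YY → (q_0, bcab, YYYYY#)
  read b, top Y: go to q_1, push ε → (q_1, cab, YYYY#)
  ε-move, top Y: go to q_0, push YY → (q_0, cab, YYYYY#)
  read c, top Y: go to q_2, push YY → (q_2, ab, YYYYYY#)
  read a, top Y: go to q_1, push YY → (q_1, b, YYYYYYY#)
  ε-move, top Y: go to q_0, push YY → (q_0, b, YYYYYYYY#)
  read b, top Y: go to q_1, push ε → (q_1, ε, YYYYYYY#)
  ε-move, top Y: go to q_0, push YY → (q_0, ε, YYYYYYYY#)
All input consumed in state q_0 with stack YYYYYYYY#.

YYYYYYYY#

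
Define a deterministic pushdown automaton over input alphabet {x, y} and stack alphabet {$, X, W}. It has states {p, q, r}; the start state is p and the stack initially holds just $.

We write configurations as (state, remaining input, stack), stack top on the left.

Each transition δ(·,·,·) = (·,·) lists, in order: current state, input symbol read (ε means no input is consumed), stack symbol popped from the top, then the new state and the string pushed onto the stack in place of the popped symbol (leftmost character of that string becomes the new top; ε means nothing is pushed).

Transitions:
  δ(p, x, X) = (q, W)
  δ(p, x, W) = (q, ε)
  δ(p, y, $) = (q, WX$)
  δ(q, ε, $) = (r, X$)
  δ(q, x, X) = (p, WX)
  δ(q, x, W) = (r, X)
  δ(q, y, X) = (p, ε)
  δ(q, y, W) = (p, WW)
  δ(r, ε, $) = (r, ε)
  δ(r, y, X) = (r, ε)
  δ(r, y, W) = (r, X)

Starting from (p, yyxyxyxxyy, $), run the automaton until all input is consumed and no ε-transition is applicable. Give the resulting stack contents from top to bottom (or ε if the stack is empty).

ε

(p, yyxyxyxxyy, $) ⊢ (q, yxyxyxxyy, WX$) ⊢ (p, xyxyxxyy, WWX$) ⊢ (q, yxyxxyy, WX$) ⊢ (p, xyxxyy, WWX$) ⊢ (q, yxxyy, WX$) ⊢ (p, xxyy, WWX$) ⊢ (q, xyy, WX$) ⊢ (r, yy, XX$) ⊢ (r, y, X$) ⊢ (r, ε, $) ⊢ (r, ε, ε)
All input consumed in state r with stack ε.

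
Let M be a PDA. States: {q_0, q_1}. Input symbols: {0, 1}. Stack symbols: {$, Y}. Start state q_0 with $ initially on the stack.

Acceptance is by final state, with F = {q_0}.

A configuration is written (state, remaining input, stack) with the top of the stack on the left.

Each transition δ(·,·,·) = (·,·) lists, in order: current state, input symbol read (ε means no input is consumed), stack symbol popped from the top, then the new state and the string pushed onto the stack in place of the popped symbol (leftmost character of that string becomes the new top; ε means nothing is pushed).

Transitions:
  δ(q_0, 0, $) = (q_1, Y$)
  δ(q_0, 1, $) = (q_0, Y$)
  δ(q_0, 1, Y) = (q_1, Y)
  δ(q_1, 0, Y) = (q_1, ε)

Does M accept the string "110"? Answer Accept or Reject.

No computation consumes all input and reaches a final state.

Reject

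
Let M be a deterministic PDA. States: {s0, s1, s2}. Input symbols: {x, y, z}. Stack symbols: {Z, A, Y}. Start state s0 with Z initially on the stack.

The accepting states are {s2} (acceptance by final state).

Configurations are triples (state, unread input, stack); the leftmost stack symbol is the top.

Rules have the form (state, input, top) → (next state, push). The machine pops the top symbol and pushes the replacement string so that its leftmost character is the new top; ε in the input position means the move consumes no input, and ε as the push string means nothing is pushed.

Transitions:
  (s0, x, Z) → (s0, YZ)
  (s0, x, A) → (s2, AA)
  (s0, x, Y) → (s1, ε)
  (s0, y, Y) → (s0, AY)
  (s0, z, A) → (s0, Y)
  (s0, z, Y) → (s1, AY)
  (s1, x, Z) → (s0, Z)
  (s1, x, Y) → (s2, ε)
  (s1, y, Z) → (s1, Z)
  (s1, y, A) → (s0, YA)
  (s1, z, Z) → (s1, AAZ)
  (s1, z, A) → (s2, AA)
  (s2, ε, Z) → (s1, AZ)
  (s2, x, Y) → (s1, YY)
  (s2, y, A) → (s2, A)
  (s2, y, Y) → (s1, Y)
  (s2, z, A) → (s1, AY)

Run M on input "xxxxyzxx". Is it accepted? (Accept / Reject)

(s0, xxxxyzxx, Z) ⊢ (s0, xxxyzxx, YZ) ⊢ (s1, xxyzxx, Z) ⊢ (s0, xyzxx, Z) ⊢ (s0, yzxx, YZ) ⊢ (s0, zxx, AYZ) ⊢ (s0, xx, YYZ) ⊢ (s1, x, YZ) ⊢ (s2, ε, Z)
All input consumed; state s2 ∈ F.

Accept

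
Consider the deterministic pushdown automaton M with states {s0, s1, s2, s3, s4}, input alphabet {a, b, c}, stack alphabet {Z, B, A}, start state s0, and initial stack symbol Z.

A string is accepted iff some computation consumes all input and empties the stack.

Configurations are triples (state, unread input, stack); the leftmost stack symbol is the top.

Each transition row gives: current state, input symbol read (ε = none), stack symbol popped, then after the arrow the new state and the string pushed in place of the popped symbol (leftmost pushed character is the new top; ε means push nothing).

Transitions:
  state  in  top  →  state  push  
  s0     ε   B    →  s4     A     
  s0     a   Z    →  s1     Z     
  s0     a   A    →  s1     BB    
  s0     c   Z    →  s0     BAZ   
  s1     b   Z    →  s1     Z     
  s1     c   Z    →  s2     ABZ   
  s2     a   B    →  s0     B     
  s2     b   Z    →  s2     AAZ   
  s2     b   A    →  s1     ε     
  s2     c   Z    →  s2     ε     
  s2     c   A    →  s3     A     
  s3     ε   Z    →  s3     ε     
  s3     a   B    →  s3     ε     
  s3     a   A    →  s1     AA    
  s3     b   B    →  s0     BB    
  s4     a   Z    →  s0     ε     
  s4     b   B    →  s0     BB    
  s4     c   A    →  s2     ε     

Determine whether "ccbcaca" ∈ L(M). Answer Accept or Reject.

(s0, ccbcaca, Z) ⊢ (s0, cbcaca, BAZ) ⊢ (s4, cbcaca, AAZ) ⊢ (s2, bcaca, AZ) ⊢ (s1, caca, Z) ⊢ (s2, aca, ABZ)
No transition applies at (s2, aca, ABZ); input not fully consumed.

Reject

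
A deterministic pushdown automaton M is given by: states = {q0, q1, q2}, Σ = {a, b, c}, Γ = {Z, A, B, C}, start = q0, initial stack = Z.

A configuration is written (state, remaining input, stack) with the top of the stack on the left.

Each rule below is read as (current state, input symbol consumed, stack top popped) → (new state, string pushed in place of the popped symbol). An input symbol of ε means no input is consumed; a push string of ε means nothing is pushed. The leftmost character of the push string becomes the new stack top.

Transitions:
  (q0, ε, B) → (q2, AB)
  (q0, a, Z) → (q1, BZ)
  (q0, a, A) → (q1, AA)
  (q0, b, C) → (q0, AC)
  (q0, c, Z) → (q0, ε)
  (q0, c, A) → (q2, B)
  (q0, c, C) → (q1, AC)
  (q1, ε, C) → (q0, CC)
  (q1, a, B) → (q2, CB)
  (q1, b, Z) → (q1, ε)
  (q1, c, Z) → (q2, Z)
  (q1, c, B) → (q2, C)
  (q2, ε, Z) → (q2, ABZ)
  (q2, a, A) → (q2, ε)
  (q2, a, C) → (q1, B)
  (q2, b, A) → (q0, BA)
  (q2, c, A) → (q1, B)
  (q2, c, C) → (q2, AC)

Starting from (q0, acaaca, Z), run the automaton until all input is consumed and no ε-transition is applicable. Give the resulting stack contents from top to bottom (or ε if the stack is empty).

CBZ

(q0, acaaca, Z) ⊢ (q1, caaca, BZ) ⊢ (q2, aaca, CZ) ⊢ (q1, aca, BZ) ⊢ (q2, ca, CBZ) ⊢ (q2, a, ACBZ) ⊢ (q2, ε, CBZ)
All input consumed in state q2 with stack CBZ.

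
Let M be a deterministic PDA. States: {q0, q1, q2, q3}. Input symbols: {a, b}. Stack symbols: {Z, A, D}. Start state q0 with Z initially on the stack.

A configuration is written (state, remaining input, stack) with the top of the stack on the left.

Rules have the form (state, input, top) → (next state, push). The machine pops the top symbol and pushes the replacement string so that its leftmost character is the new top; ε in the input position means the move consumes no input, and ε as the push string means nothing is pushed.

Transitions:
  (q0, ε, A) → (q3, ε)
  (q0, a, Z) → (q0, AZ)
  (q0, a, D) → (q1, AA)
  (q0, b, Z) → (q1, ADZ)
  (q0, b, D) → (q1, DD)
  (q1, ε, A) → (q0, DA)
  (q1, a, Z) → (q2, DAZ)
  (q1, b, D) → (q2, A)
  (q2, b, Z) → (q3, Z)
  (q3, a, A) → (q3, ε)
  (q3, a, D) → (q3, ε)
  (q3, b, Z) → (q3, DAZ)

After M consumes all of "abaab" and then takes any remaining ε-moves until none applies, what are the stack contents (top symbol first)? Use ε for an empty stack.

DAZ

(q0, abaab, Z)
  read a, top Z: go to q0, push AZ → (q0, baab, AZ)
  ε-move, top A: go to q3, push ε → (q3, baab, Z)
  read b, top Z: go to q3, push DAZ → (q3, aab, DAZ)
  read a, top D: go to q3, push ε → (q3, ab, AZ)
  read a, top A: go to q3, push ε → (q3, b, Z)
  read b, top Z: go to q3, push DAZ → (q3, ε, DAZ)
All input consumed in state q3 with stack DAZ.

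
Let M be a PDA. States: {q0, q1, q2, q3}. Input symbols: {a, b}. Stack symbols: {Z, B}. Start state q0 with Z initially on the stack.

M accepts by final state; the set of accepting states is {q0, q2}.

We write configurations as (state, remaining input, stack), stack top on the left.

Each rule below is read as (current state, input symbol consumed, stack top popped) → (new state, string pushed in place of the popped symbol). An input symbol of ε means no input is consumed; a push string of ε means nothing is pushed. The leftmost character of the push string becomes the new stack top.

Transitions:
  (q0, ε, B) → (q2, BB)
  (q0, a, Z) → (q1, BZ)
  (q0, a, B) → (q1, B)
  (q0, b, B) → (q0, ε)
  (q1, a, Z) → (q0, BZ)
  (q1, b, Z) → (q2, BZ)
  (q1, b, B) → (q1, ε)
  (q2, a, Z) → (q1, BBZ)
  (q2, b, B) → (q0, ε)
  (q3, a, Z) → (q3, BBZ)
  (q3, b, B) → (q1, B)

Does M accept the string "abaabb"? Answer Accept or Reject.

Accept

One accepting computation: (q0, abaabb, Z) ⊢ (q1, baabb, BZ) ⊢ (q1, aabb, Z) ⊢ (q0, abb, BZ) ⊢ (q1, bb, BZ) ⊢ (q1, b, Z) ⊢ (q2, ε, BZ)
All input consumed and state q2 ∈ F.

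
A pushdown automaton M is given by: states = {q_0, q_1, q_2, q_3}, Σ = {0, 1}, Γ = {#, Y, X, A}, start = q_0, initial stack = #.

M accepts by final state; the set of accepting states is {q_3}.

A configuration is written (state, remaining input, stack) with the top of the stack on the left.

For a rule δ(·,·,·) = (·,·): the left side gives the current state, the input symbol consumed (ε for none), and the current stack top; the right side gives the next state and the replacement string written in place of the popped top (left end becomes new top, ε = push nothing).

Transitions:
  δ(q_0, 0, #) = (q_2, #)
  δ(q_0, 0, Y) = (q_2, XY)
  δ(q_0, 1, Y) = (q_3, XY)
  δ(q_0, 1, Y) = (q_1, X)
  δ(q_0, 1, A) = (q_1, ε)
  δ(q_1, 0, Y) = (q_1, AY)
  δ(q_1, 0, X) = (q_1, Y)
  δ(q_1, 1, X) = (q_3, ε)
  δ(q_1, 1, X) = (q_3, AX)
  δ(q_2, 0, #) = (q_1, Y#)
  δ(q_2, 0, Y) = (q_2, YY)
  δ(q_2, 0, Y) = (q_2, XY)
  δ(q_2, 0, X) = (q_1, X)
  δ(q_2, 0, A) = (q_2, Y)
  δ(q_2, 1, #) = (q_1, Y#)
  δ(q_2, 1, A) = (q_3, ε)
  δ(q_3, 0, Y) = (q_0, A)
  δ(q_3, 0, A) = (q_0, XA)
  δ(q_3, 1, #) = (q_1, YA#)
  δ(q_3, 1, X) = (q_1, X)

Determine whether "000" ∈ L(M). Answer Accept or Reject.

No computation consumes all input and reaches a final state.

Reject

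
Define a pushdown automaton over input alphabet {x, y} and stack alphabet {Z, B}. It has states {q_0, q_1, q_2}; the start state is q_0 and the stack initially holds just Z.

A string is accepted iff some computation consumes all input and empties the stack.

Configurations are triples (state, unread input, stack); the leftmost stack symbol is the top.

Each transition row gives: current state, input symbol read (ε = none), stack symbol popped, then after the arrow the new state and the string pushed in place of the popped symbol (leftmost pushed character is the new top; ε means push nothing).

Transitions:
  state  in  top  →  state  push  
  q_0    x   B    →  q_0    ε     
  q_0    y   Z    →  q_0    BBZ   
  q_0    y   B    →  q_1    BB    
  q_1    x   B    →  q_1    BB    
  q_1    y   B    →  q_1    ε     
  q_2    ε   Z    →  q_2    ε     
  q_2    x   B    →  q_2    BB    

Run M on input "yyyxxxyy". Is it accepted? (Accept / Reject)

No computation consumes all input and empties the stack.

Reject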